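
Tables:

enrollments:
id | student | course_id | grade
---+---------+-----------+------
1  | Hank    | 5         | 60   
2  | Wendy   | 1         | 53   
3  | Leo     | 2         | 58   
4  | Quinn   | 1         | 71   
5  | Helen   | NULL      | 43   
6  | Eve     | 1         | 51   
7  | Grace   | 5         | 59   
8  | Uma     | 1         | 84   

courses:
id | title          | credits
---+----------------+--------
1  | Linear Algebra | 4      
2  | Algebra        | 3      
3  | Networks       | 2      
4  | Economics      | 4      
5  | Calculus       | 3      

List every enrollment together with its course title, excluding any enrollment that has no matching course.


INNER JOIN keeps only enrollments rows whose course_id matches an id in courses. Walk through each enrollment:
  - enrollment 1 (Hank): course_id=5 -> matches Calculus
  - enrollment 2 (Wendy): course_id=1 -> matches Linear Algebra
  - enrollment 3 (Leo): course_id=2 -> matches Algebra
  - enrollment 4 (Quinn): course_id=1 -> matches Linear Algebra
  - enrollment 5 (Helen): course_id=NULL, no match -> dropped
  - enrollment 6 (Eve): course_id=1 -> matches Linear Algebra
  - enrollment 7 (Grace): course_id=5 -> matches Calculus
  - enrollment 8 (Uma): course_id=1 -> matches Linear Algebra
So 1 of 8 rows is dropped.

SQL:
SELECT a.student, b.title AS course
FROM enrollments a
INNER JOIN courses b ON a.course_id = b.id

Result:
student | course        
--------+---------------
Hank    | Calculus      
Wendy   | Linear Algebra
Leo     | Algebra       
Quinn   | Linear Algebra
Eve     | Linear Algebra
Grace   | Calculus      
Uma     | Linear Algebra


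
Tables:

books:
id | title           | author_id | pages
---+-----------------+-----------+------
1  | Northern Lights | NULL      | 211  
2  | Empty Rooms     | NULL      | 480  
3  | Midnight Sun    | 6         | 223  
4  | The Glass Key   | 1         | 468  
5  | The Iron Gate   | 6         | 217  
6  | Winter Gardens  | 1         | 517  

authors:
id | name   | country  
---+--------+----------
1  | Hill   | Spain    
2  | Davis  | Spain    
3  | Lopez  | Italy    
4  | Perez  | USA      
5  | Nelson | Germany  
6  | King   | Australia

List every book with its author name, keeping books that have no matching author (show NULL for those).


LEFT JOIN keeps every row from books (the left table); where author_id has no match in authors, the author columns become NULL. Walk through each book:
  - book 1 (Northern Lights): author_id=NULL, no match -> kept with NULL
  - book 2 (Empty Rooms): author_id=NULL, no match -> kept with NULL
  - book 3 (Midnight Sun): author_id=6 -> matches King
  - book 4 (The Glass Key): author_id=1 -> matches Hill
  - book 5 (The Iron Gate): author_id=6 -> matches King
  - book 6 (Winter Gardens): author_id=1 -> matches Hill
All 6 rows appear; 2 have NULL author.

SQL:
SELECT a.title, b.name AS author
FROM books a
LEFT JOIN authors b ON a.author_id = b.id

Result:
title           | author
----------------+-------
Northern Lights | NULL  
Empty Rooms     | NULL  
Midnight Sun    | King  
The Glass Key   | Hill  
The Iron Gate   | King  
Winter Gardens  | Hill  


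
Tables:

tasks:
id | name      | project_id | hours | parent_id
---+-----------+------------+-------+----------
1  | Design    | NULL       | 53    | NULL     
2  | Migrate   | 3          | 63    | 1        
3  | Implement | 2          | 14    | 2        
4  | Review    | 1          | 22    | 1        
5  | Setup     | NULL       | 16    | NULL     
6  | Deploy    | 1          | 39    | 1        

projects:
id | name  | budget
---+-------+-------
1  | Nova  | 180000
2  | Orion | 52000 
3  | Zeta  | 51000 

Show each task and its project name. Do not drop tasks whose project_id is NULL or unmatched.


LEFT JOIN keeps every row from tasks (the left table); where project_id has no match in projects, the project columns become NULL. Walk through each task:
  - task 1 (Design): project_id=NULL, no match -> kept with NULL
  - task 2 (Migrate): project_id=3 -> matches Zeta
  - task 3 (Implement): project_id=2 -> matches Orion
  - task 4 (Review): project_id=1 -> matches Nova
  - task 5 (Setup): project_id=NULL, no match -> kept with NULL
  - task 6 (Deploy): project_id=1 -> matches Nova
All 6 rows appear; 2 have NULL project.

SQL:
SELECT a.name, b.name AS project
FROM tasks a
LEFT JOIN projects b ON a.project_id = b.id

Result:
name      | project
----------+--------
Design    | NULL   
Migrate   | Zeta   
Implement | Orion  
Review    | Nova   
Setup     | NULL   
Deploy    | Nova   


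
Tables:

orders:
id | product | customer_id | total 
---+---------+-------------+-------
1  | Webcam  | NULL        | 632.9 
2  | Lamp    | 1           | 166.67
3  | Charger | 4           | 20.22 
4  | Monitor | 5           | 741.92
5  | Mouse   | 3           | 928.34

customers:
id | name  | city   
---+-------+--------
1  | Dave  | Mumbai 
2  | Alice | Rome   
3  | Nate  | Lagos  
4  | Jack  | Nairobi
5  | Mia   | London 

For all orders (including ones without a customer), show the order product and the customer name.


LEFT JOIN keeps every row from orders (the left table); where customer_id has no match in customers, the customer columns become NULL. Walk through each order:
  - order 1 (Webcam): customer_id=NULL, no match -> kept with NULL
  - order 2 (Lamp): customer_id=1 -> matches Dave
  - order 3 (Charger): customer_id=4 -> matches Jack
  - order 4 (Monitor): customer_id=5 -> matches Mia
  - order 5 (Mouse): customer_id=3 -> matches Nate
All 5 rows appear; 1 has NULL customer.

SQL:
SELECT a.product, b.name AS customer
FROM orders a
LEFT JOIN customers b ON a.customer_id = b.id

Result:
product | customer
--------+---------
Webcam  | NULL    
Lamp    | Dave    
Charger | Jack    
Monitor | Mia     
Mouse   | Nate    


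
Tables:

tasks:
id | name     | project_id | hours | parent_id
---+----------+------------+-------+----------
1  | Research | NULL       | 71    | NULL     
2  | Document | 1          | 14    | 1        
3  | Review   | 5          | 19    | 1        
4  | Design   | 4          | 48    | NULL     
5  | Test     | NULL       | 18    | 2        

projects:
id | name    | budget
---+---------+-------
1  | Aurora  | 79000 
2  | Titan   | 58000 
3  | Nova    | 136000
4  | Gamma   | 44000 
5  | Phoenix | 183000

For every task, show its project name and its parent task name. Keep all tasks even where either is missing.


Two LEFT JOINs from the same base table tasks: one to projects via project_id, one to tasks itself via parent_id. Both are LEFT so every task is preserved.
Match against projects:
  - task 1 (Research): project_id=NULL, no match -> kept with NULL
  - task 2 (Document): project_id=1 -> matches Aurora
  - task 3 (Review): project_id=5 -> matches Phoenix
  - task 4 (Design): project_id=4 -> matches Gamma
  - task 5 (Test): project_id=NULL, no match -> kept with NULL
Match against tasks (self):
  - task 1 (Research): parent_id=NULL -> NULL
  - task 2 (Document): parent_id=1 -> Research
  - task 3 (Review): parent_id=1 -> Research
  - task 4 (Design): parent_id=NULL -> NULL
  - task 5 (Test): parent_id=2 -> Document

SQL:
SELECT a.name, b.name AS project, c.name AS parent
FROM tasks a
LEFT JOIN projects b ON a.project_id = b.id
LEFT JOIN tasks c ON a.parent_id = c.id

Result:
name     | project | parent  
---------+---------+---------
Research | NULL    | NULL    
Document | Aurora  | Research
Review   | Phoenix | Research
Design   | Gamma   | NULL    
Test     | NULL    | Document


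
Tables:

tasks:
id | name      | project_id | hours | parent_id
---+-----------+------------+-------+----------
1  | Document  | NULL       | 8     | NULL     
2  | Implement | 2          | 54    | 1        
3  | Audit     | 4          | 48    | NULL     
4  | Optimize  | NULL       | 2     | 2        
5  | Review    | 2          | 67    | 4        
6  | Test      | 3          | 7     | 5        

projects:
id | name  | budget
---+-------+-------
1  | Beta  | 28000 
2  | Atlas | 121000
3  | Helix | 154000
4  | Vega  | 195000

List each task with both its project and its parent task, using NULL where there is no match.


Two LEFT JOINs from the same base table tasks: one to projects via project_id, one to tasks itself via parent_id. Both are LEFT so every task is preserved.
Match against projects:
  - task 1 (Document): project_id=NULL, no match -> kept with NULL
  - task 2 (Implement): project_id=2 -> matches Atlas
  - task 3 (Audit): project_id=4 -> matches Vega
  - task 4 (Optimize): project_id=NULL, no match -> kept with NULL
  - task 5 (Review): project_id=2 -> matches Atlas
  - task 6 (Test): project_id=3 -> matches Helix
Match against tasks (self):
  - task 1 (Document): parent_id=NULL -> NULL
  - task 2 (Implement): parent_id=1 -> Document
  - task 3 (Audit): parent_id=NULL -> NULL
  - task 4 (Optimize): parent_id=2 -> Implement
  - task 5 (Review): parent_id=4 -> Optimize
  - task 6 (Test): parent_id=5 -> Review

SQL:
SELECT a.name, b.name AS project, c.name AS parent
FROM tasks a
LEFT JOIN projects b ON a.project_id = b.id
LEFT JOIN tasks c ON a.parent_id = c.id

Result:
name      | project | parent   
----------+---------+----------
Document  | NULL    | NULL     
Implement | Atlas   | Document 
Audit     | Vega    | NULL     
Optimize  | NULL    | Implement
Review    | Atlas   | Optimize 
Test      | Helix   | Review   


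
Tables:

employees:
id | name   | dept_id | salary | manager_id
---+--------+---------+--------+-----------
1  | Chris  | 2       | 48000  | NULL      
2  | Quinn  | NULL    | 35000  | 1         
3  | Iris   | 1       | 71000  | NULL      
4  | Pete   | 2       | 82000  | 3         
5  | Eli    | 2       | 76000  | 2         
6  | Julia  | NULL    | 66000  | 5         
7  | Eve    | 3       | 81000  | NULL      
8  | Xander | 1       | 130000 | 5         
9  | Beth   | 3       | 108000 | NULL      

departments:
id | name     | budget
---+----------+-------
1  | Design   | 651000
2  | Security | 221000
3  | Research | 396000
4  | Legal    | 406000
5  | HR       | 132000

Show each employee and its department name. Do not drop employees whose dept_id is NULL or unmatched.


LEFT JOIN keeps every row from employees (the left table); where dept_id has no match in departments, the department columns become NULL. Walk through each employee:
  - employee 1 (Chris): dept_id=2 -> matches Security
  - employee 2 (Quinn): dept_id=NULL, no match -> kept with NULL
  - employee 3 (Iris): dept_id=1 -> matches Design
  - employee 4 (Pete): dept_id=2 -> matches Security
  - employee 5 (Eli): dept_id=2 -> matches Security
  - employee 6 (Julia): dept_id=NULL, no match -> kept with NULL
  - employee 7 (Eve): dept_id=3 -> matches Research
  - employee 8 (Xander): dept_id=1 -> matches Design
  - employee 9 (Beth): dept_id=3 -> matches Research
All 9 rows appear; 2 have NULL department.

SQL:
SELECT a.name, b.name AS department
FROM employees a
LEFT JOIN departments b ON a.dept_id = b.id

Result:
name   | department
-------+-----------
Chris  | Security  
Quinn  | NULL      
Iris   | Design    
Pete   | Security  
Eli    | Security  
Julia  | NULL      
Eve    | Research  
Xander | Design    
Beth   | Research  


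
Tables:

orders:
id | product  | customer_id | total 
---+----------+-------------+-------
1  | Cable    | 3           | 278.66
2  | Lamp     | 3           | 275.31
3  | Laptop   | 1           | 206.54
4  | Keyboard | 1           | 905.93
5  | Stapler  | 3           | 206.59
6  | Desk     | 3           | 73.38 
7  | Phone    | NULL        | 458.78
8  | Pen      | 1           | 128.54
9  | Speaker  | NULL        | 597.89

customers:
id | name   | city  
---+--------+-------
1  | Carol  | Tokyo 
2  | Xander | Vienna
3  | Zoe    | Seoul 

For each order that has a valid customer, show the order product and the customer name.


INNER JOIN keeps only orders rows whose customer_id matches an id in customers. Walk through each order:
  - order 1 (Cable): customer_id=3 -> matches Zoe
  - order 2 (Lamp): customer_id=3 -> matches Zoe
  - order 3 (Laptop): customer_id=1 -> matches Carol
  - order 4 (Keyboard): customer_id=1 -> matches Carol
  - order 5 (Stapler): customer_id=3 -> matches Zoe
  - order 6 (Desk): customer_id=3 -> matches Zoe
  - order 7 (Phone): customer_id=NULL, no match -> dropped
  - order 8 (Pen): customer_id=1 -> matches Carol
  - order 9 (Speaker): customer_id=NULL, no match -> dropped
So 2 of 9 rows are dropped.

SQL:
SELECT a.product, b.name AS customer
FROM orders a
INNER JOIN customers b ON a.customer_id = b.id

Result:
product  | customer
---------+---------
Cable    | Zoe     
Lamp     | Zoe     
Laptop   | Carol   
Keyboard | Carol   
Stapler  | Zoe     
Desk     | Zoe     
Pen      | Carol   


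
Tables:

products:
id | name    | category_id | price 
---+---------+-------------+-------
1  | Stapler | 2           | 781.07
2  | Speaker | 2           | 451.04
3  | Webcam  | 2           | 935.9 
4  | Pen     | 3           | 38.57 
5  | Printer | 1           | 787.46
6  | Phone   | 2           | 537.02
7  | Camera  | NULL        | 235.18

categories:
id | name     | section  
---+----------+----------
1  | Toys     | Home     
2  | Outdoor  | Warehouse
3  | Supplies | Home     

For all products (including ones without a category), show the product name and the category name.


LEFT JOIN keeps every row from products (the left table); where category_id has no match in categories, the category columns become NULL. Walk through each product:
  - product 1 (Stapler): category_id=2 -> matches Outdoor
  - product 2 (Speaker): category_id=2 -> matches Outdoor
  - product 3 (Webcam): category_id=2 -> matches Outdoor
  - product 4 (Pen): category_id=3 -> matches Supplies
  - product 5 (Printer): category_id=1 -> matches Toys
  - product 6 (Phone): category_id=2 -> matches Outdoor
  - product 7 (Camera): category_id=NULL, no match -> kept with NULL
All 7 rows appear; 1 has NULL category.

SQL:
SELECT a.name, b.name AS category
FROM products a
LEFT JOIN categories b ON a.category_id = b.id

Result:
name    | category
--------+---------
Stapler | Outdoor 
Speaker | Outdoor 
Webcam  | Outdoor 
Pen     | Supplies
Printer | Toys    
Phone   | Outdoor 
Camera  | NULL    


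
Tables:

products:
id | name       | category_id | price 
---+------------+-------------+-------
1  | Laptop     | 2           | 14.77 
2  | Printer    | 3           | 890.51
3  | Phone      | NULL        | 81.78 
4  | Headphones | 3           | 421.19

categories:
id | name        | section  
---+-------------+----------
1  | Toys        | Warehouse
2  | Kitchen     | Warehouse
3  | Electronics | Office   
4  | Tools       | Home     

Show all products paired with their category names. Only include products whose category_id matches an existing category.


INNER JOIN keeps only products rows whose category_id matches an id in categories. Walk through each product:
  - product 1 (Laptop): category_id=2 -> matches Kitchen
  - product 2 (Printer): category_id=3 -> matches Electronics
  - product 3 (Phone): category_id=NULL, no match -> dropped
  - product 4 (Headphones): category_id=3 -> matches Electronics
So 1 of 4 rows is dropped.

SQL:
SELECT a.name, b.name AS category
FROM products a
INNER JOIN categories b ON a.category_id = b.id

Result:
name       | category   
-----------+------------
Laptop     | Kitchen    
Printer    | Electronics
Headphones | Electronics


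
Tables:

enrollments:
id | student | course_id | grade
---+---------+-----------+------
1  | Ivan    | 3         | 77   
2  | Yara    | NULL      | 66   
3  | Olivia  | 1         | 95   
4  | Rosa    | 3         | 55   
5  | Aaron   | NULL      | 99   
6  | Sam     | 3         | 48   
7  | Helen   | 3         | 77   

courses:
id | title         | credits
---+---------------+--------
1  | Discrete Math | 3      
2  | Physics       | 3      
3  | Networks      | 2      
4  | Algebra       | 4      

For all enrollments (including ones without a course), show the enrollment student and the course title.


LEFT JOIN keeps every row from enrollments (the left table); where course_id has no match in courses, the course columns become NULL. Walk through each enrollment:
  - enrollment 1 (Ivan): course_id=3 -> matches Networks
  - enrollment 2 (Yara): course_id=NULL, no match -> kept with NULL
  - enrollment 3 (Olivia): course_id=1 -> matches Discrete Math
  - enrollment 4 (Rosa): course_id=3 -> matches Networks
  - enrollment 5 (Aaron): course_id=NULL, no match -> kept with NULL
  - enrollment 6 (Sam): course_id=3 -> matches Networks
  - enrollment 7 (Helen): course_id=3 -> matches Networks
All 7 rows appear; 2 have NULL course.

SQL:
SELECT a.student, b.title AS course
FROM enrollments a
LEFT JOIN courses b ON a.course_id = b.id

Result:
student | course       
--------+--------------
Ivan    | Networks     
Yara    | NULL         
Olivia  | Discrete Math
Rosa    | Networks     
Aaron   | NULL         
Sam     | Networks     
Helen   | Networks     


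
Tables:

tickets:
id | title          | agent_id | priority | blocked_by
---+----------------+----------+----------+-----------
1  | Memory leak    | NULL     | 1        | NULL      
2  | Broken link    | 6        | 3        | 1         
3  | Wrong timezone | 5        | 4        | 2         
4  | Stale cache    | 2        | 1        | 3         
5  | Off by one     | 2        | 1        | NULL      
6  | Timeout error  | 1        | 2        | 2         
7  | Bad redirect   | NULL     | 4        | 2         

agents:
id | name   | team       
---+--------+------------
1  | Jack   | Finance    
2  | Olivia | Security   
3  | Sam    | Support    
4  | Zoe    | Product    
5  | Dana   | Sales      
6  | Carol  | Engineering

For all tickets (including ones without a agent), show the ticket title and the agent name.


LEFT JOIN keeps every row from tickets (the left table); where agent_id has no match in agents, the agent columns become NULL. Walk through each ticket:
  - ticket 1 (Memory leak): agent_id=NULL, no match -> kept with NULL
  - ticket 2 (Broken link): agent_id=6 -> matches Carol
  - ticket 3 (Wrong timezone): agent_id=5 -> matches Dana
  - ticket 4 (Stale cache): agent_id=2 -> matches Olivia
  - ticket 5 (Off by one): agent_id=2 -> matches Olivia
  - ticket 6 (Timeout error): agent_id=1 -> matches Jack
  - ticket 7 (Bad redirect): agent_id=NULL, no match -> kept with NULL
All 7 rows appear; 2 have NULL agent.

SQL:
SELECT a.title, b.name AS agent
FROM tickets a
LEFT JOIN agents b ON a.agent_id = b.id

Result:
title          | agent 
---------------+-------
Memory leak    | NULL  
Broken link    | Carol 
Wrong timezone | Dana  
Stale cache    | Olivia
Off by one     | Olivia
Timeout error  | Jack  
Bad redirect   | NULL  


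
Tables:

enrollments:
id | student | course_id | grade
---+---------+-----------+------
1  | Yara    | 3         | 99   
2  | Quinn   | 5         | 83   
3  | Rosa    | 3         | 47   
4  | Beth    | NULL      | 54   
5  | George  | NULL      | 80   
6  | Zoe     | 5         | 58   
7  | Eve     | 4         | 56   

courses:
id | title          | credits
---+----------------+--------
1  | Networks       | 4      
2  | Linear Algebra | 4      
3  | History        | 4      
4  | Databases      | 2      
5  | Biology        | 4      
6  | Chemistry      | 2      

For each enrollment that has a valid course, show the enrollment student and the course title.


INNER JOIN keeps only enrollments rows whose course_id matches an id in courses. Walk through each enrollment:
  - enrollment 1 (Yara): course_id=3 -> matches History
  - enrollment 2 (Quinn): course_id=5 -> matches Biology
  - enrollment 3 (Rosa): course_id=3 -> matches History
  - enrollment 4 (Beth): course_id=NULL, no match -> dropped
  - enrollment 5 (George): course_id=NULL, no match -> dropped
  - enrollment 6 (Zoe): course_id=5 -> matches Biology
  - enrollment 7 (Eve): course_id=4 -> matches Databases
So 2 of 7 rows are dropped.

SQL:
SELECT a.student, b.title AS course
FROM enrollments a
INNER JOIN courses b ON a.course_id = b.id

Result:
student | course   
--------+----------
Yara    | History  
Quinn   | Biology  
Rosa    | History  
Zoe     | Biology  
Eve     | Databases


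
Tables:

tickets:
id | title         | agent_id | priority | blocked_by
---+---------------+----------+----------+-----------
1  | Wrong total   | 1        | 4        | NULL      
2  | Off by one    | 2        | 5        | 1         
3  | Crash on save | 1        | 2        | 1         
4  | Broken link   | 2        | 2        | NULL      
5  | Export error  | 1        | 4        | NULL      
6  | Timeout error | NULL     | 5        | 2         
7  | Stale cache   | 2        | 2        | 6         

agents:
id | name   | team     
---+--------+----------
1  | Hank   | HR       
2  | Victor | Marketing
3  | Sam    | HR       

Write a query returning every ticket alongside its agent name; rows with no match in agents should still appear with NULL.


LEFT JOIN keeps every row from tickets (the left table); where agent_id has no match in agents, the agent columns become NULL. Walk through each ticket:
  - ticket 1 (Wrong total): agent_id=1 -> matches Hank
  - ticket 2 (Off by one): agent_id=2 -> matches Victor
  - ticket 3 (Crash on save): agent_id=1 -> matches Hank
  - ticket 4 (Broken link): agent_id=2 -> matches Victor
  - ticket 5 (Export error): agent_id=1 -> matches Hank
  - ticket 6 (Timeout error): agent_id=NULL, no match -> kept with NULL
  - ticket 7 (Stale cache): agent_id=2 -> matches Victor
All 7 rows appear; 1 has NULL agent.

SQL:
SELECT a.title, b.name AS agent
FROM tickets a
LEFT JOIN agents b ON a.agent_id = b.id

Result:
title         | agent 
--------------+-------
Wrong total   | Hank  
Off by one    | Victor
Crash on save | Hank  
Broken link   | Victor
Export error  | Hank  
Timeout error | NULL  
Stale cache   | Victor


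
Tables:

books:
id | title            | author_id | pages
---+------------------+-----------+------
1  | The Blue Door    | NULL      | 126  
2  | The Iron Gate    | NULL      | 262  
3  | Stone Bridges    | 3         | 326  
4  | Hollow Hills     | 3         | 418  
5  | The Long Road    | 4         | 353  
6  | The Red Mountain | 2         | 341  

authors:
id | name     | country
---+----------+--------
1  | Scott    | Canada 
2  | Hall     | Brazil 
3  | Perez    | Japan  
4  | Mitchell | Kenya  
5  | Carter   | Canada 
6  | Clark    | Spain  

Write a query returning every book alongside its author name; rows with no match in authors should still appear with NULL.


LEFT JOIN keeps every row from books (the left table); where author_id has no match in authors, the author columns become NULL. Walk through each book:
  - book 1 (The Blue Door): author_id=NULL, no match -> kept with NULL
  - book 2 (The Iron Gate): author_id=NULL, no match -> kept with NULL
  - book 3 (Stone Bridges): author_id=3 -> matches Perez
  - book 4 (Hollow Hills): author_id=3 -> matches Perez
  - book 5 (The Long Road): author_id=4 -> matches Mitchell
  - book 6 (The Red Mountain): author_id=2 -> matches Hall
All 6 rows appear; 2 have NULL author.

SQL:
SELECT a.title, b.name AS author
FROM books a
LEFT JOIN authors b ON a.author_id = b.id

Result:
title            | author  
-----------------+---------
The Blue Door    | NULL    
The Iron Gate    | NULL    
Stone Bridges    | Perez   
Hollow Hills     | Perez   
The Long Road    | Mitchell
The Red Mountain | Hall    


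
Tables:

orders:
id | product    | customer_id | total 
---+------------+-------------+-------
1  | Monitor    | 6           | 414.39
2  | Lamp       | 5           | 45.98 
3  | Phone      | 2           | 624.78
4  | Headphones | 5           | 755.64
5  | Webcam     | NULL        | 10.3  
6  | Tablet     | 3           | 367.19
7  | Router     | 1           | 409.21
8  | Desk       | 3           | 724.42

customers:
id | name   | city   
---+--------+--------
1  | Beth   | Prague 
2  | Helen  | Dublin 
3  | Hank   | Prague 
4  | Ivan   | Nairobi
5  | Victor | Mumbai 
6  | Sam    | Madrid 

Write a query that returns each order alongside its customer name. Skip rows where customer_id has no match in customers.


INNER JOIN keeps only orders rows whose customer_id matches an id in customers. Walk through each order:
  - order 1 (Monitor): customer_id=6 -> matches Sam
  - order 2 (Lamp): customer_id=5 -> matches Victor
  - order 3 (Phone): customer_id=2 -> matches Helen
  - order 4 (Headphones): customer_id=5 -> matches Victor
  - order 5 (Webcam): customer_id=NULL, no match -> dropped
  - order 6 (Tablet): customer_id=3 -> matches Hank
  - order 7 (Router): customer_id=1 -> matches Beth
  - order 8 (Desk): customer_id=3 -> matches Hank
So 1 of 8 rows is dropped.

SQL:
SELECT a.product, b.name AS customer
FROM orders a
INNER JOIN customers b ON a.customer_id = b.id

Result:
product    | customer
-----------+---------
Monitor    | Sam     
Lamp       | Victor  
Phone      | Helen   
Headphones | Victor  
Tablet     | Hank    
Router     | Beth    
Desk       | Hank    


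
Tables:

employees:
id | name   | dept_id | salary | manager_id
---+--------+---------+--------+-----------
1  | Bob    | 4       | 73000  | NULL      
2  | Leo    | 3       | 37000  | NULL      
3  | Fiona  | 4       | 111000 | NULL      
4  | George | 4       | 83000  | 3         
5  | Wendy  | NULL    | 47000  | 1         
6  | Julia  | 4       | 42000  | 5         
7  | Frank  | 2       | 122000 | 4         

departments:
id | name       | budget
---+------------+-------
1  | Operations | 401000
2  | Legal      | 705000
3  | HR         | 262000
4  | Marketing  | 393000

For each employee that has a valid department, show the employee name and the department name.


INNER JOIN keeps only employees rows whose dept_id matches an id in departments. Walk through each employee:
  - employee 1 (Bob): dept_id=4 -> matches Marketing
  - employee 2 (Leo): dept_id=3 -> matches HR
  - employee 3 (Fiona): dept_id=4 -> matches Marketing
  - employee 4 (George): dept_id=4 -> matches Marketing
  - employee 5 (Wendy): dept_id=NULL, no match -> dropped
  - employee 6 (Julia): dept_id=4 -> matches Marketing
  - employee 7 (Frank): dept_id=2 -> matches Legal
So 1 of 7 rows is dropped.

SQL:
SELECT a.name, b.name AS department
FROM employees a
INNER JOIN departments b ON a.dept_id = b.id

Result:
name   | department
-------+-----------
Bob    | Marketing 
Leo    | HR        
Fiona  | Marketing 
George | Marketing 
Julia  | Marketing 
Frank  | Legal     


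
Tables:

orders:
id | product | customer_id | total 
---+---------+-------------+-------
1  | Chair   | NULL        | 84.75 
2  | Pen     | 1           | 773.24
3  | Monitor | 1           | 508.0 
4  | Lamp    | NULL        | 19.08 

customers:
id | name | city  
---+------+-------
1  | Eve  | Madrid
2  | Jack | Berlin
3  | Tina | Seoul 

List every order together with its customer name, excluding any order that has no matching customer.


INNER JOIN keeps only orders rows whose customer_id matches an id in customers. Walk through each order:
  - order 1 (Chair): customer_id=NULL, no match -> dropped
  - order 2 (Pen): customer_id=1 -> matches Eve
  - order 3 (Monitor): customer_id=1 -> matches Eve
  - order 4 (Lamp): customer_id=NULL, no match -> dropped
So 2 of 4 rows are dropped.

SQL:
SELECT a.product, b.name AS customer
FROM orders a
INNER JOIN customers b ON a.customer_id = b.id

Result:
product | customer
--------+---------
Pen     | Eve     
Monitor | Eve     


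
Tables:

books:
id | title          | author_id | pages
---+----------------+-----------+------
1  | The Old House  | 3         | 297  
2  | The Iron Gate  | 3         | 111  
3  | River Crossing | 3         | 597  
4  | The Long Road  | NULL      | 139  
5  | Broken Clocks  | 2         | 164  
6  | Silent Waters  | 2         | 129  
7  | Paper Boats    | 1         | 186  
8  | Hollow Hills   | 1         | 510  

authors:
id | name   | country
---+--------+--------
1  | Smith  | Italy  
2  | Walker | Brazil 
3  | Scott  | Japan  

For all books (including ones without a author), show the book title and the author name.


LEFT JOIN keeps every row from books (the left table); where author_id has no match in authors, the author columns become NULL. Walk through each book:
  - book 1 (The Old House): author_id=3 -> matches Scott
  - book 2 (The Iron Gate): author_id=3 -> matches Scott
  - book 3 (River Crossing): author_id=3 -> matches Scott
  - book 4 (The Long Road): author_id=NULL, no match -> kept with NULL
  - book 5 (Broken Clocks): author_id=2 -> matches Walker
  - book 6 (Silent Waters): author_id=2 -> matches Walker
  - book 7 (Paper Boats): author_id=1 -> matches Smith
  - book 8 (Hollow Hills): author_id=1 -> matches Smith
All 8 rows appear; 1 has NULL author.

SQL:
SELECT a.title, b.name AS author
FROM books a
LEFT JOIN authors b ON a.author_id = b.id

Result:
title          | author
---------------+-------
The Old House  | Scott 
The Iron Gate  | Scott 
River Crossing | Scott 
The Long Road  | NULL  
Broken Clocks  | Walker
Silent Waters  | Walker
Paper Boats    | Smith 
Hollow Hills   | Smith 


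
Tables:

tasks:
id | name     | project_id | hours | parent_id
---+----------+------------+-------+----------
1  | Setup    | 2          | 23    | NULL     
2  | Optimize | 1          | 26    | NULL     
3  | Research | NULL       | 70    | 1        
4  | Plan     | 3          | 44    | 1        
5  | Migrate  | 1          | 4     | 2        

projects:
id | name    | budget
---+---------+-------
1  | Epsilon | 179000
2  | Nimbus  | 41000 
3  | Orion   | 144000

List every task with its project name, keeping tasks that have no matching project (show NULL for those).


LEFT JOIN keeps every row from tasks (the left table); where project_id has no match in projects, the project columns become NULL. Walk through each task:
  - task 1 (Setup): project_id=2 -> matches Nimbus
  - task 2 (Optimize): project_id=1 -> matches Epsilon
  - task 3 (Research): project_id=NULL, no match -> kept with NULL
  - task 4 (Plan): project_id=3 -> matches Orion
  - task 5 (Migrate): project_id=1 -> matches Epsilon
All 5 rows appear; 1 has NULL project.

SQL:
SELECT a.name, b.name AS project
FROM tasks a
LEFT JOIN projects b ON a.project_id = b.id

Result:
name     | project
---------+--------
Setup    | Nimbus 
Optimize | Epsilon
Research | NULL   
Plan     | Orion  
Migrate  | Epsilon


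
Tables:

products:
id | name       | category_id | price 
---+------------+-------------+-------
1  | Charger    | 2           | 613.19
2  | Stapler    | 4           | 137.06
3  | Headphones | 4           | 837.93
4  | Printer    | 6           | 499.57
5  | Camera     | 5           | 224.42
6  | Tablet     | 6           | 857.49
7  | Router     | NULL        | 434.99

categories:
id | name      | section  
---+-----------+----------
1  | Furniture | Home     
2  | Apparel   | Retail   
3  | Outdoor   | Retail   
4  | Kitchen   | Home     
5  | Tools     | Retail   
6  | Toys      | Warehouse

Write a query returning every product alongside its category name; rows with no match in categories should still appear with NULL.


LEFT JOIN keeps every row from products (the left table); where category_id has no match in categories, the category columns become NULL. Walk through each product:
  - product 1 (Charger): category_id=2 -> matches Apparel
  - product 2 (Stapler): category_id=4 -> matches Kitchen
  - product 3 (Headphones): category_id=4 -> matches Kitchen
  - product 4 (Printer): category_id=6 -> matches Toys
  - product 5 (Camera): category_id=5 -> matches Tools
  - product 6 (Tablet): category_id=6 -> matches Toys
  - product 7 (Router): category_id=NULL, no match -> kept with NULL
All 7 rows appear; 1 has NULL category.

SQL:
SELECT a.name, b.name AS category
FROM products a
LEFT JOIN categories b ON a.category_id = b.id

Result:
name       | category
-----------+---------
Charger    | Apparel 
Stapler    | Kitchen 
Headphones | Kitchen 
Printer    | Toys    
Camera     | Tools   
Tablet     | Toys    
Router     | NULL    


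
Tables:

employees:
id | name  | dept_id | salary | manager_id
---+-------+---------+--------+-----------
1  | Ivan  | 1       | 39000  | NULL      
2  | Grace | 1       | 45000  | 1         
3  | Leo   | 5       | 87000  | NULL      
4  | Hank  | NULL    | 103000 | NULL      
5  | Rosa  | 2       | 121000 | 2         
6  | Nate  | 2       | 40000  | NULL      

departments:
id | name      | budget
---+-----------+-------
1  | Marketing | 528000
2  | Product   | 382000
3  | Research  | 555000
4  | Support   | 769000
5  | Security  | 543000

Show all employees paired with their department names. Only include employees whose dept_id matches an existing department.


INNER JOIN keeps only employees rows whose dept_id matches an id in departments. Walk through each employee:
  - employee 1 (Ivan): dept_id=1 -> matches Marketing
  - employee 2 (Grace): dept_id=1 -> matches Marketing
  - employee 3 (Leo): dept_id=5 -> matches Security
  - employee 4 (Hank): dept_id=NULL, no match -> dropped
  - employee 5 (Rosa): dept_id=2 -> matches Product
  - employee 6 (Nate): dept_id=2 -> matches Product
So 1 of 6 rows is dropped.

SQL:
SELECT a.name, b.name AS department
FROM employees a
INNER JOIN departments b ON a.dept_id = b.id

Result:
name  | department
------+-----------
Ivan  | Marketing 
Grace | Marketing 
Leo   | Security  
Rosa  | Product   
Nate  | Product   


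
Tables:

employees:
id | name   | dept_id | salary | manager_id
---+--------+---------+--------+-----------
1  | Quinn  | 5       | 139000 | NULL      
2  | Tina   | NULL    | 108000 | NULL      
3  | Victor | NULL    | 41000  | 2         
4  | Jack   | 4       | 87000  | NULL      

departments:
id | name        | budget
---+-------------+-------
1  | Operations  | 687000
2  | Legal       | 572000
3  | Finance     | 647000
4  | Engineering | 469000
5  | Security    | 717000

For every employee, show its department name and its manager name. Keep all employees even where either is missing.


Two LEFT JOINs from the same base table employees: one to departments via dept_id, one to employees itself via manager_id. Both are LEFT so every employee is preserved.
Match against departments:
  - employee 1 (Quinn): dept_id=5 -> matches Security
  - employee 2 (Tina): dept_id=NULL, no match -> kept with NULL
  - employee 3 (Victor): dept_id=NULL, no match -> kept with NULL
  - employee 4 (Jack): dept_id=4 -> matches Engineering
Match against employees (self):
  - employee 1 (Quinn): manager_id=NULL -> NULL
  - employee 2 (Tina): manager_id=NULL -> NULL
  - employee 3 (Victor): manager_id=2 -> Tina
  - employee 4 (Jack): manager_id=NULL -> NULL

SQL:
SELECT a.name, b.name AS department, c.name AS manager
FROM employees a
LEFT JOIN departments b ON a.dept_id = b.id
LEFT JOIN employees c ON a.manager_id = c.id

Result:
name   | department  | manager
-------+-------------+--------
Quinn  | Security    | NULL   
Tina   | NULL        | NULL   
Victor | NULL        | Tina   
Jack   | Engineering | NULL   


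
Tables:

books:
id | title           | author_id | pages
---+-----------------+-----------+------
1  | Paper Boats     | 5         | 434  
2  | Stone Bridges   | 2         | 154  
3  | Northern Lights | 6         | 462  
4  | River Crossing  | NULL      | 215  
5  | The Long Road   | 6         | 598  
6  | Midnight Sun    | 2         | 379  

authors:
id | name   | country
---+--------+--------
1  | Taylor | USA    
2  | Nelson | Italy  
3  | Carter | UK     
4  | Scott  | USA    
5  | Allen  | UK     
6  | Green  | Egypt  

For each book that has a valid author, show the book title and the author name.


INNER JOIN keeps only books rows whose author_id matches an id in authors. Walk through each book:
  - book 1 (Paper Boats): author_id=5 -> matches Allen
  - book 2 (Stone Bridges): author_id=2 -> matches Nelson
  - book 3 (Northern Lights): author_id=6 -> matches Green
  - book 4 (River Crossing): author_id=NULL, no match -> dropped
  - book 5 (The Long Road): author_id=6 -> matches Green
  - book 6 (Midnight Sun): author_id=2 -> matches Nelson
So 1 of 6 rows is dropped.

SQL:
SELECT a.title, b.name AS author
FROM books a
INNER JOIN authors b ON a.author_id = b.id

Result:
title           | author
----------------+-------
Paper Boats     | Allen 
Stone Bridges   | Nelson
Northern Lights | Green 
The Long Road   | Green 
Midnight Sun    | Nelson


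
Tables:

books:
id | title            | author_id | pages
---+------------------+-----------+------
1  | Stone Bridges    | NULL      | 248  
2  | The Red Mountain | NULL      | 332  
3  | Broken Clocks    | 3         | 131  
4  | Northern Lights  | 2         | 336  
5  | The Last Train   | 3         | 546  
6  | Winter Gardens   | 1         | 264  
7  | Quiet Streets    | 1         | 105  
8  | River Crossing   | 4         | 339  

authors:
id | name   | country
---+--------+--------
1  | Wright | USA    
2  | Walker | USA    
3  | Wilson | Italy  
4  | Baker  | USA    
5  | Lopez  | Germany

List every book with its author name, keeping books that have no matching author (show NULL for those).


LEFT JOIN keeps every row from books (the left table); where author_id has no match in authors, the author columns become NULL. Walk through each book:
  - book 1 (Stone Bridges): author_id=NULL, no match -> kept with NULL
  - book 2 (The Red Mountain): author_id=NULL, no match -> kept with NULL
  - book 3 (Broken Clocks): author_id=3 -> matches Wilson
  - book 4 (Northern Lights): author_id=2 -> matches Walker
  - book 5 (The Last Train): author_id=3 -> matches Wilson
  - book 6 (Winter Gardens): author_id=1 -> matches Wright
  - book 7 (Quiet Streets): author_id=1 -> matches Wright
  - book 8 (River Crossing): author_id=4 -> matches Baker
All 8 rows appear; 2 have NULL author.

SQL:
SELECT a.title, b.name AS author
FROM books a
LEFT JOIN authors b ON a.author_id = b.id

Result:
title            | author
-----------------+-------
Stone Bridges    | NULL  
The Red Mountain | NULL  
Broken Clocks    | Wilson
Northern Lights  | Walker
The Last Train   | Wilson
Winter Gardens   | Wright
Quiet Streets    | Wright
River Crossing   | Baker 


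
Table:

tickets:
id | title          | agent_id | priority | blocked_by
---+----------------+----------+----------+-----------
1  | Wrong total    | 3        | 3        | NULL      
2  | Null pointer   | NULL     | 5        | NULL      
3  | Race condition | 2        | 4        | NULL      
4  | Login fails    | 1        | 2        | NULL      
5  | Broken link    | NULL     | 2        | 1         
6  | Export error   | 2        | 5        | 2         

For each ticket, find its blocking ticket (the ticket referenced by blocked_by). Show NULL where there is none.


This is a self-join: tickets is joined to a second copy of itself, matching each row's blocked_by to another row's id. Use LEFT JOIN so rows with blocked_by=NULL are kept.
  - ticket 1 (Wrong total): blocked_by=NULL -> NULL
  - ticket 2 (Null pointer): blocked_by=NULL -> NULL
  - ticket 3 (Race condition): blocked_by=NULL -> NULL
  - ticket 4 (Login fails): blocked_by=NULL -> NULL
  - ticket 5 (Broken link): blocked_by=1 -> Wrong total
  - ticket 6 (Export error): blocked_by=2 -> Null pointer

SQL:
SELECT a.title AS item, b.title AS blocked_by
FROM tickets a
LEFT JOIN tickets b ON a.blocked_by = b.id

Result:
item           | blocked_by  
---------------+-------------
Wrong total    | NULL        
Null pointer   | NULL        
Race condition | NULL        
Login fails    | NULL        
Broken link    | Wrong total 
Export error   | Null pointer


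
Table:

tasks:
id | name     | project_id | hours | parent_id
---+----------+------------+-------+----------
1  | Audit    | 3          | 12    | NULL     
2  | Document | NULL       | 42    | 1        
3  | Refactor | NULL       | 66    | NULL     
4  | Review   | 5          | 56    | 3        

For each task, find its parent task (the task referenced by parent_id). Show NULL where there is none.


This is a self-join: tasks is joined to a second copy of itself, matching each row's parent_id to another row's id. Use LEFT JOIN so rows with parent_id=NULL are kept.
  - task 1 (Audit): parent_id=NULL -> NULL
  - task 2 (Document): parent_id=1 -> Audit
  - task 3 (Refactor): parent_id=NULL -> NULL
  - task 4 (Review): parent_id=3 -> Refactor

SQL:
SELECT a.name AS item, b.name AS parent
FROM tasks a
LEFT JOIN tasks b ON a.parent_id = b.id

Result:
item     | parent  
---------+---------
Audit    | NULL    
Document | Audit   
Refactor | NULL    
Review   | Refactor
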